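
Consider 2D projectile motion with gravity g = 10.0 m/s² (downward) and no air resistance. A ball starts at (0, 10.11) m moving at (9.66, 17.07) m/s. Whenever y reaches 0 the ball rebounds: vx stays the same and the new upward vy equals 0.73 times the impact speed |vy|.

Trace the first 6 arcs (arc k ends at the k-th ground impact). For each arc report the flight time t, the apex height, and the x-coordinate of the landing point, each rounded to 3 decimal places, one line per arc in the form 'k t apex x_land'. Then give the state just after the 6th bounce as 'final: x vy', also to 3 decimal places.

Arc 1: start y=10.110, vy=17.070 → t=3.929, apex=24.679, x_land=37.951, impact vy=-22.217
  bounce: vy ← 0.73·22.217 = 16.218
Arc 2: start y=0.000, vy=16.218 → t=3.244, apex=13.152, x_land=69.285, impact vy=-16.218
  bounce: vy ← 0.73·16.218 = 11.839
Arc 3: start y=0.000, vy=11.839 → t=2.368, apex=7.008, x_land=92.158, impact vy=-11.839
  bounce: vy ← 0.73·11.839 = 8.643
Arc 4: start y=0.000, vy=8.643 → t=1.729, apex=3.735, x_land=108.856, impact vy=-8.643
  bounce: vy ← 0.73·8.643 = 6.309
Arc 5: start y=0.000, vy=6.309 → t=1.262, apex=1.990, x_land=121.045, impact vy=-6.309
  bounce: vy ← 0.73·6.309 = 4.606
Arc 6: start y=0.000, vy=4.606 → t=0.921, apex=1.061, x_land=129.943, impact vy=-4.606
  bounce: vy ← 0.73·4.606 = 3.362

1 3.929 24.679 37.951
2 3.244 13.152 69.285
3 2.368 7.008 92.158
4 1.729 3.735 108.856
5 1.262 1.990 121.045
6 0.921 1.061 129.943
final: 129.943 3.362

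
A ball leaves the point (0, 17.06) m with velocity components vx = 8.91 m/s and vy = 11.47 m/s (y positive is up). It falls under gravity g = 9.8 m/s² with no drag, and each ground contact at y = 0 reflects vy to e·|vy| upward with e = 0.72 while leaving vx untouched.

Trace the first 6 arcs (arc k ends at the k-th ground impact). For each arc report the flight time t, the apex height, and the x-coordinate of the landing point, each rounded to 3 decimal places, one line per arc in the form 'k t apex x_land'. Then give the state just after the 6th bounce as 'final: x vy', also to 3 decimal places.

Arc 1: start y=17.060, vy=11.470 → t=3.373, apex=23.772, x_land=30.054, impact vy=-21.586
  bounce: vy ← 0.72·21.586 = 15.542
Arc 2: start y=0.000, vy=15.542 → t=3.172, apex=12.324, x_land=58.314, impact vy=-15.542
  bounce: vy ← 0.72·15.542 = 11.190
Arc 3: start y=0.000, vy=11.190 → t=2.284, apex=6.389, x_land=78.661, impact vy=-11.190
  bounce: vy ← 0.72·11.190 = 8.057
Arc 4: start y=0.000, vy=8.057 → t=1.644, apex=3.312, x_land=93.312, impact vy=-8.057
  bounce: vy ← 0.72·8.057 = 5.801
Arc 5: start y=0.000, vy=5.801 → t=1.184, apex=1.717, x_land=103.860, impact vy=-5.801
  bounce: vy ← 0.72·5.801 = 4.177
Arc 6: start y=0.000, vy=4.177 → t=0.852, apex=0.890, x_land=111.454, impact vy=-4.177
  bounce: vy ← 0.72·4.177 = 3.007

1 3.373 23.772 30.054
2 3.172 12.324 58.314
3 2.284 6.389 78.661
4 1.644 3.312 93.312
5 1.184 1.717 103.860
6 0.852 0.890 111.454
final: 111.454 3.007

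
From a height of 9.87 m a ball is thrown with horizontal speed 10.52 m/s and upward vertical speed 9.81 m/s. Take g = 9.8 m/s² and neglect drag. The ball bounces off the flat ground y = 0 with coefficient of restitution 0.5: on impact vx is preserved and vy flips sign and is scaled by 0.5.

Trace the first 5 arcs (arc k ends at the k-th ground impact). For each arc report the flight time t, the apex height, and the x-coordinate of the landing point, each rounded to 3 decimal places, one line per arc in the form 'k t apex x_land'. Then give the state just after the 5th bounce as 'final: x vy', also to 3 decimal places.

Arc 1: start y=9.870, vy=9.810 → t=2.738, apex=14.780, x_land=28.801, impact vy=-17.020
  bounce: vy ← 0.5·17.020 = 8.510
Arc 2: start y=0.000, vy=8.510 → t=1.737, apex=3.695, x_land=47.072, impact vy=-8.510
  bounce: vy ← 0.5·8.510 = 4.255
Arc 3: start y=0.000, vy=4.255 → t=0.868, apex=0.924, x_land=56.207, impact vy=-4.255
  bounce: vy ← 0.5·4.255 = 2.128
Arc 4: start y=0.000, vy=2.128 → t=0.434, apex=0.231, x_land=60.775, impact vy=-2.128
  bounce: vy ← 0.5·2.128 = 1.064
Arc 5: start y=0.000, vy=1.064 → t=0.217, apex=0.058, x_land=63.059, impact vy=-1.064
  bounce: vy ← 0.5·1.064 = 0.532

1 2.738 14.780 28.801
2 1.737 3.695 47.072
3 0.868 0.924 56.207
4 0.434 0.231 60.775
5 0.217 0.058 63.059
final: 63.059 0.532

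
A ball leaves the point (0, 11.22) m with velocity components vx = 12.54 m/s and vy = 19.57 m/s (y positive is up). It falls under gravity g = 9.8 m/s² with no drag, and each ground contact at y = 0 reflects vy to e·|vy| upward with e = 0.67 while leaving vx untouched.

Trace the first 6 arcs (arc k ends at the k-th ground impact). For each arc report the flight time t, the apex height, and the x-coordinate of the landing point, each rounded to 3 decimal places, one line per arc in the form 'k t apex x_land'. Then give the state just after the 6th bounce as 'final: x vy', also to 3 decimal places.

Arc 1: start y=11.220, vy=19.570 → t=4.502, apex=30.760, x_land=56.461, impact vy=-24.554
  bounce: vy ← 0.67·24.554 = 16.451
Arc 2: start y=0.000, vy=16.451 → t=3.357, apex=13.808, x_land=98.562, impact vy=-16.451
  bounce: vy ← 0.67·16.451 = 11.022
Arc 3: start y=0.000, vy=11.022 → t=2.249, apex=6.198, x_land=126.770, impact vy=-11.022
  bounce: vy ← 0.67·11.022 = 7.385
Arc 4: start y=0.000, vy=7.385 → t=1.507, apex=2.783, x_land=145.670, impact vy=-7.385
  bounce: vy ← 0.67·7.385 = 4.948
Arc 5: start y=0.000, vy=4.948 → t=1.010, apex=1.249, x_land=158.332, impact vy=-4.948
  bounce: vy ← 0.67·4.948 = 3.315
Arc 6: start y=0.000, vy=3.315 → t=0.677, apex=0.561, x_land=166.816, impact vy=-3.315
  bounce: vy ← 0.67·3.315 = 2.221

1 4.502 30.760 56.461
2 3.357 13.808 98.562
3 2.249 6.198 126.770
4 1.507 2.783 145.670
5 1.010 1.249 158.332
6 0.677 0.561 166.816
final: 166.816 2.221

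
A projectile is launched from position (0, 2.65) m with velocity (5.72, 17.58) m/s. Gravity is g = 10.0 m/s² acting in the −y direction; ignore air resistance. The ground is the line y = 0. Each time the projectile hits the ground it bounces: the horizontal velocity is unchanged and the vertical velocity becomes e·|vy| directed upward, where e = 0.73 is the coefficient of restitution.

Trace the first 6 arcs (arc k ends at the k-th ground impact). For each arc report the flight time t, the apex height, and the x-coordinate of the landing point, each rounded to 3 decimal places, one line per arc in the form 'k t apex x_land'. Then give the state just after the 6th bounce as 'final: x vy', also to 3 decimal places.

Arc 1: start y=2.650, vy=17.580 → t=3.661, apex=18.103, x_land=20.940, impact vy=-19.028
  bounce: vy ← 0.73·19.028 = 13.890
Arc 2: start y=0.000, vy=13.890 → t=2.778, apex=9.647, x_land=36.830, impact vy=-13.890
  bounce: vy ← 0.73·13.890 = 10.140
Arc 3: start y=0.000, vy=10.140 → t=2.028, apex=5.141, x_land=48.430, impact vy=-10.140
  bounce: vy ← 0.73·10.140 = 7.402
Arc 4: start y=0.000, vy=7.402 → t=1.480, apex=2.740, x_land=56.898, impact vy=-7.402
  bounce: vy ← 0.73·7.402 = 5.404
Arc 5: start y=0.000, vy=5.404 → t=1.081, apex=1.460, x_land=63.080, impact vy=-5.404
  bounce: vy ← 0.73·5.404 = 3.945
Arc 6: start y=0.000, vy=3.945 → t=0.789, apex=0.778, x_land=67.592, impact vy=-3.945
  bounce: vy ← 0.73·3.945 = 2.880

1 3.661 18.103 20.940
2 2.778 9.647 36.830
3 2.028 5.141 48.430
4 1.480 2.740 56.898
5 1.081 1.460 63.080
6 0.789 0.778 67.592
final: 67.592 2.880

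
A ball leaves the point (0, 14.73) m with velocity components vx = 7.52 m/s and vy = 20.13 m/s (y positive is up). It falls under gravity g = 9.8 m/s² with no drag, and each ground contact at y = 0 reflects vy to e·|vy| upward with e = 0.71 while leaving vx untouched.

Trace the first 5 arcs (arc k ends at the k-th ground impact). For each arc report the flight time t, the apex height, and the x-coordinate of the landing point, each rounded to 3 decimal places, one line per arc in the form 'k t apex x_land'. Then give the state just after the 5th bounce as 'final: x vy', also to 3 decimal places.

Arc 1: start y=14.730, vy=20.130 → t=4.742, apex=35.404, x_land=35.660, impact vy=-26.342
  bounce: vy ← 0.71·26.342 = 18.703
Arc 2: start y=0.000, vy=18.703 → t=3.817, apex=17.847, x_land=64.364, impact vy=-18.703
  bounce: vy ← 0.71·18.703 = 13.279
Arc 3: start y=0.000, vy=13.279 → t=2.710, apex=8.997, x_land=84.744, impact vy=-13.279
  bounce: vy ← 0.71·13.279 = 9.428
Arc 4: start y=0.000, vy=9.428 → t=1.924, apex=4.535, x_land=99.213, impact vy=-9.428
  bounce: vy ← 0.71·9.428 = 6.694
Arc 5: start y=0.000, vy=6.694 → t=1.366, apex=2.286, x_land=109.486, impact vy=-6.694
  bounce: vy ← 0.71·6.694 = 4.753

1 4.742 35.404 35.660
2 3.817 17.847 64.364
3 2.710 8.997 84.744
4 1.924 4.535 99.213
5 1.366 2.286 109.486
final: 109.486 4.753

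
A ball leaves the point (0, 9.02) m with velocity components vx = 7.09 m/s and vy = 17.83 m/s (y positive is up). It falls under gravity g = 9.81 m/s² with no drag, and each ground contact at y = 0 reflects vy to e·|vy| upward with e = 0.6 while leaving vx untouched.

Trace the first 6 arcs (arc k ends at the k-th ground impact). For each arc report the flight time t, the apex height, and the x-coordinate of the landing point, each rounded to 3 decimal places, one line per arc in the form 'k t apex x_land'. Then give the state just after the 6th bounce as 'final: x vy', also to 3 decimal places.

1 4.085 25.223 28.964
2 2.721 9.080 48.258
3 1.633 3.269 59.834
4 0.980 1.177 66.779
5 0.588 0.424 70.947
6 0.353 0.153 73.447
final: 73.447 1.038

Arc 1: start y=9.020, vy=17.830 → t=4.085, apex=25.223, x_land=28.964, impact vy=-22.246
  bounce: vy ← 0.6·22.246 = 13.348
Arc 2: start y=0.000, vy=13.348 → t=2.721, apex=9.080, x_land=48.258, impact vy=-13.348
  bounce: vy ← 0.6·13.348 = 8.009
Arc 3: start y=0.000, vy=8.009 → t=1.633, apex=3.269, x_land=59.834, impact vy=-8.009
  bounce: vy ← 0.6·8.009 = 4.805
Arc 4: start y=0.000, vy=4.805 → t=0.980, apex=1.177, x_land=66.779, impact vy=-4.805
  bounce: vy ← 0.6·4.805 = 2.883
Arc 5: start y=0.000, vy=2.883 → t=0.588, apex=0.424, x_land=70.947, impact vy=-2.883
  bounce: vy ← 0.6·2.883 = 1.730
Arc 6: start y=0.000, vy=1.730 → t=0.353, apex=0.153, x_land=73.447, impact vy=-1.730
  bounce: vy ← 0.6·1.730 = 1.038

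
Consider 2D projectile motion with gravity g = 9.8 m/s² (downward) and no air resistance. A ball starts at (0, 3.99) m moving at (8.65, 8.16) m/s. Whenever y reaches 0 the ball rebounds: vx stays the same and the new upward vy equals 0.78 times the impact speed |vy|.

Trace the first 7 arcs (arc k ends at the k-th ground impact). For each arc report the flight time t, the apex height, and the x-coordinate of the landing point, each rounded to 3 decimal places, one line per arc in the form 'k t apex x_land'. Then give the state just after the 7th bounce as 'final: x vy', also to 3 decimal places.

Arc 1: start y=3.990, vy=8.160 → t=2.060, apex=7.387, x_land=17.823, impact vy=-12.033
  bounce: vy ← 0.78·12.033 = 9.386
Arc 2: start y=0.000, vy=9.386 → t=1.915, apex=4.494, x_land=34.392, impact vy=-9.386
  bounce: vy ← 0.78·9.386 = 7.321
Arc 3: start y=0.000, vy=7.321 → t=1.494, apex=2.734, x_land=47.315, impact vy=-7.321
  bounce: vy ← 0.78·7.321 = 5.710
Arc 4: start y=0.000, vy=5.710 → t=1.165, apex=1.664, x_land=57.396, impact vy=-5.710
  bounce: vy ← 0.78·5.710 = 4.454
Arc 5: start y=0.000, vy=4.454 → t=0.909, apex=1.012, x_land=65.258, impact vy=-4.454
  bounce: vy ← 0.78·4.454 = 3.474
Arc 6: start y=0.000, vy=3.474 → t=0.709, apex=0.616, x_land=71.391, impact vy=-3.474
  bounce: vy ← 0.78·3.474 = 2.710
Arc 7: start y=0.000, vy=2.710 → t=0.553, apex=0.375, x_land=76.175, impact vy=-2.710
  bounce: vy ← 0.78·2.710 = 2.114

1 2.060 7.387 17.823
2 1.915 4.494 34.392
3 1.494 2.734 47.315
4 1.165 1.664 57.396
5 0.909 1.012 65.258
6 0.709 0.616 71.391
7 0.553 0.375 76.175
final: 76.175 2.114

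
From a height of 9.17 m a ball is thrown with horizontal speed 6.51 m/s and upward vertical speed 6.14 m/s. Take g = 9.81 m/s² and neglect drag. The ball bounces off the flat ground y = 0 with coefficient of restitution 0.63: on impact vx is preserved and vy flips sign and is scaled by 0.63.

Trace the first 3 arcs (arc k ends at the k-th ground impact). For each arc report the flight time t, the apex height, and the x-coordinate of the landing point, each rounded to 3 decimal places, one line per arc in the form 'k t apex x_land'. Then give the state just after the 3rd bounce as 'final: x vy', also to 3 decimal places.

Arc 1: start y=9.170, vy=6.140 → t=2.130, apex=11.091, x_land=13.864, impact vy=-14.752
  bounce: vy ← 0.63·14.752 = 9.294
Arc 2: start y=0.000, vy=9.294 → t=1.895, apex=4.402, x_land=26.199, impact vy=-9.294
  bounce: vy ← 0.63·9.294 = 5.855
Arc 3: start y=0.000, vy=5.855 → t=1.194, apex=1.747, x_land=33.969, impact vy=-5.855
  bounce: vy ← 0.63·5.855 = 3.689

1 2.130 11.091 13.864
2 1.895 4.402 26.199
3 1.194 1.747 33.969
final: 33.969 3.689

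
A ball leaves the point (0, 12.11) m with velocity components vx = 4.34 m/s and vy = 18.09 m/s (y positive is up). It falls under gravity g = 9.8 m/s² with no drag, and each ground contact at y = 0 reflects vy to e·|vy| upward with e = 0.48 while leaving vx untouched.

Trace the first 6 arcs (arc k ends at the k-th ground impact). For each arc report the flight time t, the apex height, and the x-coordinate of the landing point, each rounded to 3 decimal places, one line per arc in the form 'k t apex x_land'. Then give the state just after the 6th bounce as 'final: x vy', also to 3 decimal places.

Arc 1: start y=12.110, vy=18.090 → t=4.271, apex=28.806, x_land=18.534, impact vy=-23.761
  bounce: vy ← 0.48·23.761 = 11.405
Arc 2: start y=0.000, vy=11.405 → t=2.328, apex=6.637, x_land=28.636, impact vy=-11.405
  bounce: vy ← 0.48·11.405 = 5.475
Arc 3: start y=0.000, vy=5.475 → t=1.117, apex=1.529, x_land=33.485, impact vy=-5.475
  bounce: vy ← 0.48·5.475 = 2.628
Arc 4: start y=0.000, vy=2.628 → t=0.536, apex=0.352, x_land=35.813, impact vy=-2.628
  bounce: vy ← 0.48·2.628 = 1.261
Arc 5: start y=0.000, vy=1.261 → t=0.257, apex=0.081, x_land=36.930, impact vy=-1.261
  bounce: vy ← 0.48·1.261 = 0.605
Arc 6: start y=0.000, vy=0.605 → t=0.124, apex=0.019, x_land=37.466, impact vy=-0.605
  bounce: vy ← 0.48·0.605 = 0.291

1 4.271 28.806 18.534
2 2.328 6.637 28.636
3 1.117 1.529 33.485
4 0.536 0.352 35.813
5 0.257 0.081 36.930
6 0.124 0.019 37.466
final: 37.466 0.291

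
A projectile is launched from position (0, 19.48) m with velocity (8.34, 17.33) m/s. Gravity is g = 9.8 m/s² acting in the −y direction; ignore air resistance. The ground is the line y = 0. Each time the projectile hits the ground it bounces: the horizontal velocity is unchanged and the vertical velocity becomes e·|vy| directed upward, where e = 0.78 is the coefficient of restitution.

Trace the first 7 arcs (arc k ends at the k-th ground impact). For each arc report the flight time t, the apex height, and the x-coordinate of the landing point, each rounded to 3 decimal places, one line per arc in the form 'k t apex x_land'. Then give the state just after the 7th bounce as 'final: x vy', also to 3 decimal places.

Arc 1: start y=19.480, vy=17.330 → t=4.433, apex=34.803, x_land=36.975, impact vy=-26.118
  bounce: vy ← 0.78·26.118 = 20.372
Arc 2: start y=0.000, vy=20.372 → t=4.158, apex=21.174, x_land=71.649, impact vy=-20.372
  bounce: vy ← 0.78·20.372 = 15.890
Arc 3: start y=0.000, vy=15.890 → t=3.243, apex=12.882, x_land=98.694, impact vy=-15.890
  bounce: vy ← 0.78·15.890 = 12.394
Arc 4: start y=0.000, vy=12.394 → t=2.529, apex=7.838, x_land=119.790, impact vy=-12.394
  bounce: vy ← 0.78·12.394 = 9.668
Arc 5: start y=0.000, vy=9.668 → t=1.973, apex=4.768, x_land=136.244, impact vy=-9.668
  bounce: vy ← 0.78·9.668 = 7.541
Arc 6: start y=0.000, vy=7.541 → t=1.539, apex=2.901, x_land=149.079, impact vy=-7.541
  bounce: vy ← 0.78·7.541 = 5.882
Arc 7: start y=0.000, vy=5.882 → t=1.200, apex=1.765, x_land=159.089, impact vy=-5.882
  bounce: vy ← 0.78·5.882 = 4.588

1 4.433 34.803 36.975
2 4.158 21.174 71.649
3 3.243 12.882 98.694
4 2.529 7.838 119.790
5 1.973 4.768 136.244
6 1.539 2.901 149.079
7 1.200 1.765 159.089
final: 159.089 4.588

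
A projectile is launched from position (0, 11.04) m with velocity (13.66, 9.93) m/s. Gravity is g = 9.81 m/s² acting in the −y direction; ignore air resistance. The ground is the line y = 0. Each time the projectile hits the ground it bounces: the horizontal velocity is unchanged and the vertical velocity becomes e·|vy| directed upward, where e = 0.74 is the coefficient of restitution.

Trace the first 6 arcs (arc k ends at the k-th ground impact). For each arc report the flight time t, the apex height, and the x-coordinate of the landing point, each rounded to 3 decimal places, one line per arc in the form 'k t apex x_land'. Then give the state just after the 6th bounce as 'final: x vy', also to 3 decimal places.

Arc 1: start y=11.040, vy=9.930 → t=2.822, apex=16.066, x_land=38.549, impact vy=-17.754
  bounce: vy ← 0.74·17.754 = 13.138
Arc 2: start y=0.000, vy=13.138 → t=2.679, apex=8.798, x_land=75.137, impact vy=-13.138
  bounce: vy ← 0.74·13.138 = 9.722
Arc 3: start y=0.000, vy=9.722 → t=1.982, apex=4.818, x_land=102.213, impact vy=-9.722
  bounce: vy ← 0.74·9.722 = 7.194
Arc 4: start y=0.000, vy=7.194 → t=1.467, apex=2.638, x_land=122.249, impact vy=-7.194
  bounce: vy ← 0.74·7.194 = 5.324
Arc 5: start y=0.000, vy=5.324 → t=1.085, apex=1.445, x_land=137.075, impact vy=-5.324
  bounce: vy ← 0.74·5.324 = 3.940
Arc 6: start y=0.000, vy=3.940 → t=0.803, apex=0.791, x_land=148.047, impact vy=-3.940
  bounce: vy ← 0.74·3.940 = 2.915

1 2.822 16.066 38.549
2 2.679 8.798 75.137
3 1.982 4.818 102.213
4 1.467 2.638 122.249
5 1.085 1.445 137.075
6 0.803 0.791 148.047
final: 148.047 2.915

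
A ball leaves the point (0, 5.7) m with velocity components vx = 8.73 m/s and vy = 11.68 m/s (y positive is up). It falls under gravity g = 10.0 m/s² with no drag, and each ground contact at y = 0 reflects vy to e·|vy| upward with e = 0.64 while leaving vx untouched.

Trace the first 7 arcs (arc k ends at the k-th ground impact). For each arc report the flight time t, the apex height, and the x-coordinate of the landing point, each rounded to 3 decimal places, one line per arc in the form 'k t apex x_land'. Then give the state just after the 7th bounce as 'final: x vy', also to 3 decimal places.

1 2.750 12.521 24.012
2 2.026 5.129 41.695
3 1.296 2.101 53.012
4 0.830 0.860 60.255
5 0.531 0.352 64.891
6 0.340 0.144 67.857
7 0.217 0.059 69.756
final: 69.756 0.696

Arc 1: start y=5.700, vy=11.680 → t=2.750, apex=12.521, x_land=24.012, impact vy=-15.825
  bounce: vy ← 0.64·15.825 = 10.128
Arc 2: start y=0.000, vy=10.128 → t=2.026, apex=5.129, x_land=41.695, impact vy=-10.128
  bounce: vy ← 0.64·10.128 = 6.482
Arc 3: start y=0.000, vy=6.482 → t=1.296, apex=2.101, x_land=53.012, impact vy=-6.482
  bounce: vy ← 0.64·6.482 = 4.148
Arc 4: start y=0.000, vy=4.148 → t=0.830, apex=0.860, x_land=60.255, impact vy=-4.148
  bounce: vy ← 0.64·4.148 = 2.655
Arc 5: start y=0.000, vy=2.655 → t=0.531, apex=0.352, x_land=64.891, impact vy=-2.655
  bounce: vy ← 0.64·2.655 = 1.699
Arc 6: start y=0.000, vy=1.699 → t=0.340, apex=0.144, x_land=67.857, impact vy=-1.699
  bounce: vy ← 0.64·1.699 = 1.087
Arc 7: start y=0.000, vy=1.087 → t=0.217, apex=0.059, x_land=69.756, impact vy=-1.087
  bounce: vy ← 0.64·1.087 = 0.696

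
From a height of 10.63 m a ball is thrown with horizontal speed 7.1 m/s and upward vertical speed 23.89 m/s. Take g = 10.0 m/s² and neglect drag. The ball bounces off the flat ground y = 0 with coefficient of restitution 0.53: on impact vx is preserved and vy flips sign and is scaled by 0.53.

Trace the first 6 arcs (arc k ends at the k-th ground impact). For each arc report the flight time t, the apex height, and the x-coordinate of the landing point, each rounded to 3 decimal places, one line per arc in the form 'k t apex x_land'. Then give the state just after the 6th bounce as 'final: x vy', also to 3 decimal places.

1 5.188 39.167 36.833
2 2.967 11.002 57.897
3 1.572 3.090 69.061
4 0.833 0.868 74.978
5 0.442 0.244 78.114
6 0.234 0.068 79.776
final: 79.776 0.620

Arc 1: start y=10.630, vy=23.890 → t=5.188, apex=39.167, x_land=36.833, impact vy=-27.988
  bounce: vy ← 0.53·27.988 = 14.834
Arc 2: start y=0.000, vy=14.834 → t=2.967, apex=11.002, x_land=57.897, impact vy=-14.834
  bounce: vy ← 0.53·14.834 = 7.862
Arc 3: start y=0.000, vy=7.862 → t=1.572, apex=3.090, x_land=69.061, impact vy=-7.862
  bounce: vy ← 0.53·7.862 = 4.167
Arc 4: start y=0.000, vy=4.167 → t=0.833, apex=0.868, x_land=74.978, impact vy=-4.167
  bounce: vy ← 0.53·4.167 = 2.208
Arc 5: start y=0.000, vy=2.208 → t=0.442, apex=0.244, x_land=78.114, impact vy=-2.208
  bounce: vy ← 0.53·2.208 = 1.170
Arc 6: start y=0.000, vy=1.170 → t=0.234, apex=0.068, x_land=79.776, impact vy=-1.170
  bounce: vy ← 0.53·1.170 = 0.620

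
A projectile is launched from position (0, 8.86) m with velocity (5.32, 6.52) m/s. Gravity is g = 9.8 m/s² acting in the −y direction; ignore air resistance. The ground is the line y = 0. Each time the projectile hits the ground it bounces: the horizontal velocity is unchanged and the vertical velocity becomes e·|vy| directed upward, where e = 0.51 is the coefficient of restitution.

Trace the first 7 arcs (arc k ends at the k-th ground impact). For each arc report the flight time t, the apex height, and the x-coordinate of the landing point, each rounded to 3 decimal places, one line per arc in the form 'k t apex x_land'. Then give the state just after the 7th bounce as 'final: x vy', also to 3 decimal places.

1 2.166 11.029 11.521
2 1.530 2.869 19.662
3 0.780 0.746 23.814
4 0.398 0.194 25.931
5 0.203 0.050 27.011
6 0.104 0.013 27.562
7 0.053 0.003 27.843
final: 27.843 0.132

Arc 1: start y=8.860, vy=6.520 → t=2.166, apex=11.029, x_land=11.521, impact vy=-14.703
  bounce: vy ← 0.51·14.703 = 7.498
Arc 2: start y=0.000, vy=7.498 → t=1.530, apex=2.869, x_land=19.662, impact vy=-7.498
  bounce: vy ← 0.51·7.498 = 3.824
Arc 3: start y=0.000, vy=3.824 → t=0.780, apex=0.746, x_land=23.814, impact vy=-3.824
  bounce: vy ← 0.51·3.824 = 1.950
Arc 4: start y=0.000, vy=1.950 → t=0.398, apex=0.194, x_land=25.931, impact vy=-1.950
  bounce: vy ← 0.51·1.950 = 0.995
Arc 5: start y=0.000, vy=0.995 → t=0.203, apex=0.050, x_land=27.011, impact vy=-0.995
  bounce: vy ← 0.51·0.995 = 0.507
Arc 6: start y=0.000, vy=0.507 → t=0.104, apex=0.013, x_land=27.562, impact vy=-0.507
  bounce: vy ← 0.51·0.507 = 0.259
Arc 7: start y=0.000, vy=0.259 → t=0.053, apex=0.003, x_land=27.843, impact vy=-0.259
  bounce: vy ← 0.51·0.259 = 0.132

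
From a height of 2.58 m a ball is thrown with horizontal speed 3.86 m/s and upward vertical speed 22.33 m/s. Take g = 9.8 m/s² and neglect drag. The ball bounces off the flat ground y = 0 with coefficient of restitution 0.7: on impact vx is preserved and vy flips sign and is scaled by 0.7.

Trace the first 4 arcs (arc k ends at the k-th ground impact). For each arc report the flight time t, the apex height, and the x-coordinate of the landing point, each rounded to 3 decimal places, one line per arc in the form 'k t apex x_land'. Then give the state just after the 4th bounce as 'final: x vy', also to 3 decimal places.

1 4.670 28.020 18.026
2 3.348 13.730 30.948
3 2.343 6.728 39.994
4 1.640 3.297 46.327
final: 46.327 5.627

Arc 1: start y=2.580, vy=22.330 → t=4.670, apex=28.020, x_land=18.026, impact vy=-23.435
  bounce: vy ← 0.7·23.435 = 16.404
Arc 2: start y=0.000, vy=16.404 → t=3.348, apex=13.730, x_land=30.948, impact vy=-16.404
  bounce: vy ← 0.7·16.404 = 11.483
Arc 3: start y=0.000, vy=11.483 → t=2.343, apex=6.728, x_land=39.994, impact vy=-11.483
  bounce: vy ← 0.7·11.483 = 8.038
Arc 4: start y=0.000, vy=8.038 → t=1.640, apex=3.297, x_land=46.327, impact vy=-8.038
  bounce: vy ← 0.7·8.038 = 5.627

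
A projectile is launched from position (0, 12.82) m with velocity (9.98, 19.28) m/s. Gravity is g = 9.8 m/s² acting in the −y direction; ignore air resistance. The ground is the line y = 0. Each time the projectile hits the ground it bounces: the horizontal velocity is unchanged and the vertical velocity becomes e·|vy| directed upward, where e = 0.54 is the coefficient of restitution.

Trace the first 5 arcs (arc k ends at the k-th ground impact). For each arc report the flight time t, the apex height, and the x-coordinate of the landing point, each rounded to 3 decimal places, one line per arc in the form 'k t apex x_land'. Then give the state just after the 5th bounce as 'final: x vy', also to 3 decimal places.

1 4.514 31.785 45.052
2 2.751 9.269 72.504
3 1.485 2.703 87.328
4 0.802 0.788 95.333
5 0.433 0.230 99.655
final: 99.655 1.146

Arc 1: start y=12.820, vy=19.280 → t=4.514, apex=31.785, x_land=45.052, impact vy=-24.960
  bounce: vy ← 0.54·24.960 = 13.478
Arc 2: start y=0.000, vy=13.478 → t=2.751, apex=9.269, x_land=72.504, impact vy=-13.478
  bounce: vy ← 0.54·13.478 = 7.278
Arc 3: start y=0.000, vy=7.278 → t=1.485, apex=2.703, x_land=87.328, impact vy=-7.278
  bounce: vy ← 0.54·7.278 = 3.930
Arc 4: start y=0.000, vy=3.930 → t=0.802, apex=0.788, x_land=95.333, impact vy=-3.930
  bounce: vy ← 0.54·3.930 = 2.122
Arc 5: start y=0.000, vy=2.122 → t=0.433, apex=0.230, x_land=99.655, impact vy=-2.122
  bounce: vy ← 0.54·2.122 = 1.146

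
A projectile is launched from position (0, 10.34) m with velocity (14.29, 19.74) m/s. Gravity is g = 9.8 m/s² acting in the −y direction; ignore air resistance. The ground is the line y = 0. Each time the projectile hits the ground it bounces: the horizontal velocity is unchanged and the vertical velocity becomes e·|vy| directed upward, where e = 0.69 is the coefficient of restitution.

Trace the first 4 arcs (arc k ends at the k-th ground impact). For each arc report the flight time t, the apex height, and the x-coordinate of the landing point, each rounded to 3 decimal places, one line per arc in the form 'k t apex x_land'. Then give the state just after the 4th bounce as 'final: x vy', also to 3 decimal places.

Arc 1: start y=10.340, vy=19.740 → t=4.498, apex=30.221, x_land=64.273, impact vy=-24.338
  bounce: vy ← 0.69·24.338 = 16.793
Arc 2: start y=0.000, vy=16.793 → t=3.427, apex=14.388, x_land=113.247, impact vy=-16.793
  bounce: vy ← 0.69·16.793 = 11.587
Arc 3: start y=0.000, vy=11.587 → t=2.365, apex=6.850, x_land=147.039, impact vy=-11.587
  bounce: vy ← 0.69·11.587 = 7.995
Arc 4: start y=0.000, vy=7.995 → t=1.632, apex=3.261, x_land=170.356, impact vy=-7.995
  bounce: vy ← 0.69·7.995 = 5.517

1 4.498 30.221 64.273
2 3.427 14.388 113.247
3 2.365 6.850 147.039
4 1.632 3.261 170.356
final: 170.356 5.517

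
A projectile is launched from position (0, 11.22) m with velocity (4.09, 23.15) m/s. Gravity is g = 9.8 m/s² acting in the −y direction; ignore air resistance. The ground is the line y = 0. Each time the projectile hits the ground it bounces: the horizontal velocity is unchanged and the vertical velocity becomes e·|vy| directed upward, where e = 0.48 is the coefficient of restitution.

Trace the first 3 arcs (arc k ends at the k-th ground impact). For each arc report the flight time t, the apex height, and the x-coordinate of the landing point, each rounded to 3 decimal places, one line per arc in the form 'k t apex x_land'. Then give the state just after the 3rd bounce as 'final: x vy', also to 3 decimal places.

1 5.168 38.563 21.135
2 2.693 8.885 32.150
3 1.293 2.047 37.438
final: 37.438 3.040

Arc 1: start y=11.220, vy=23.150 → t=5.168, apex=38.563, x_land=21.135, impact vy=-27.492
  bounce: vy ← 0.48·27.492 = 13.196
Arc 2: start y=0.000, vy=13.196 → t=2.693, apex=8.885, x_land=32.150, impact vy=-13.196
  bounce: vy ← 0.48·13.196 = 6.334
Arc 3: start y=0.000, vy=6.334 → t=1.293, apex=2.047, x_land=37.438, impact vy=-6.334
  bounce: vy ← 0.48·6.334 = 3.040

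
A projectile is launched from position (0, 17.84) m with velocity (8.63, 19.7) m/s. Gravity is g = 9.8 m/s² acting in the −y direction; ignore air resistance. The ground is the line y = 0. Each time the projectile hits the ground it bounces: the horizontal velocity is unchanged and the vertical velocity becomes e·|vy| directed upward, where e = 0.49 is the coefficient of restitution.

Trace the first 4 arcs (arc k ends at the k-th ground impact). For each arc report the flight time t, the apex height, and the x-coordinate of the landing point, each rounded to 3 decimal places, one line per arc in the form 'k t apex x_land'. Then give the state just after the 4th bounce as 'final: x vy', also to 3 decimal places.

Arc 1: start y=17.840, vy=19.700 → t=4.782, apex=37.641, x_land=41.267, impact vy=-27.162
  bounce: vy ← 0.49·27.162 = 13.309
Arc 2: start y=0.000, vy=13.309 → t=2.716, apex=9.037, x_land=64.707, impact vy=-13.309
  bounce: vy ← 0.49·13.309 = 6.522
Arc 3: start y=0.000, vy=6.522 → t=1.331, apex=2.170, x_land=76.193, impact vy=-6.522
  bounce: vy ← 0.49·6.522 = 3.196
Arc 4: start y=0.000, vy=3.196 → t=0.652, apex=0.521, x_land=81.821, impact vy=-3.196
  bounce: vy ← 0.49·3.196 = 1.566

1 4.782 37.641 41.267
2 2.716 9.037 64.707
3 1.331 2.170 76.193
4 0.652 0.521 81.821
final: 81.821 1.566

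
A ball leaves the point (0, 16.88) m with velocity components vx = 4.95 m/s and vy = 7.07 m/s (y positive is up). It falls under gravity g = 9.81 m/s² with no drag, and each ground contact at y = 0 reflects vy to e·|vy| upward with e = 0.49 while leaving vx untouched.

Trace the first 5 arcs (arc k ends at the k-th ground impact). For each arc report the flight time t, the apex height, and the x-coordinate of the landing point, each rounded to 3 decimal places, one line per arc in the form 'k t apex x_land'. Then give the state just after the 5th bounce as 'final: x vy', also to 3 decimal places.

Arc 1: start y=16.880, vy=7.070 → t=2.711, apex=19.428, x_land=13.419, impact vy=-19.524
  bounce: vy ← 0.49·19.524 = 9.567
Arc 2: start y=0.000, vy=9.567 → t=1.950, apex=4.665, x_land=23.073, impact vy=-9.567
  bounce: vy ← 0.49·9.567 = 4.688
Arc 3: start y=0.000, vy=4.688 → t=0.956, apex=1.120, x_land=27.804, impact vy=-4.688
  bounce: vy ← 0.49·4.688 = 2.297
Arc 4: start y=0.000, vy=2.297 → t=0.468, apex=0.269, x_land=30.122, impact vy=-2.297
  bounce: vy ← 0.49·2.297 = 1.125
Arc 5: start y=0.000, vy=1.125 → t=0.229, apex=0.065, x_land=31.258, impact vy=-1.125
  bounce: vy ← 0.49·1.125 = 0.551

1 2.711 19.428 13.419
2 1.950 4.665 23.073
3 0.956 1.120 27.804
4 0.468 0.269 30.122
5 0.229 0.065 31.258
final: 31.258 0.551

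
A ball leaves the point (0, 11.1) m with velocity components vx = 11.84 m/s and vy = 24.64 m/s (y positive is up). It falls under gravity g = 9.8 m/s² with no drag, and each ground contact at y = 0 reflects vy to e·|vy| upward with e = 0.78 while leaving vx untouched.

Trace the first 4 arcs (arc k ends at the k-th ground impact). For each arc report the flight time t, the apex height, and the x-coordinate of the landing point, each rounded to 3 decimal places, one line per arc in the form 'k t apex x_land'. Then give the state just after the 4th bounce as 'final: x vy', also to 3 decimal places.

Arc 1: start y=11.100, vy=24.640 → t=5.445, apex=42.076, x_land=64.464, impact vy=-28.717
  bounce: vy ← 0.78·28.717 = 22.400
Arc 2: start y=0.000, vy=22.400 → t=4.571, apex=25.599, x_land=118.589, impact vy=-22.400
  bounce: vy ← 0.78·22.400 = 17.472
Arc 3: start y=0.000, vy=17.472 → t=3.566, apex=15.574, x_land=160.806, impact vy=-17.472
  bounce: vy ← 0.78·17.472 = 13.628
Arc 4: start y=0.000, vy=13.628 → t=2.781, apex=9.475, x_land=193.736, impact vy=-13.628
  bounce: vy ← 0.78·13.628 = 10.630

1 5.445 42.076 64.464
2 4.571 25.599 118.589
3 3.566 15.574 160.806
4 2.781 9.475 193.736
final: 193.736 10.630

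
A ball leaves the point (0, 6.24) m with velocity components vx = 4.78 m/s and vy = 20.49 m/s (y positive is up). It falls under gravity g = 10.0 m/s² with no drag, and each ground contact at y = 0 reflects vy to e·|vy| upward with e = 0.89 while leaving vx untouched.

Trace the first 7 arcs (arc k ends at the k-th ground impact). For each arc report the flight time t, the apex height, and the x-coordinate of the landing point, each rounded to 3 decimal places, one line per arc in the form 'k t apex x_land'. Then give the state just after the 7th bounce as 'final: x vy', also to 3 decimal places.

Arc 1: start y=6.240, vy=20.490 → t=4.383, apex=27.232, x_land=20.950, impact vy=-23.338
  bounce: vy ← 0.89·23.338 = 20.770
Arc 2: start y=0.000, vy=20.770 → t=4.154, apex=21.570, x_land=40.806, impact vy=-20.770
  bounce: vy ← 0.89·20.770 = 18.486
Arc 3: start y=0.000, vy=18.486 → t=3.697, apex=17.086, x_land=58.478, impact vy=-18.486
  bounce: vy ← 0.89·18.486 = 16.452
Arc 4: start y=0.000, vy=16.452 → t=3.290, apex=13.534, x_land=74.207, impact vy=-16.452
  bounce: vy ← 0.89·16.452 = 14.642
Arc 5: start y=0.000, vy=14.642 → t=2.928, apex=10.720, x_land=88.205, impact vy=-14.642
  bounce: vy ← 0.89·14.642 = 13.032
Arc 6: start y=0.000, vy=13.032 → t=2.606, apex=8.491, x_land=100.663, impact vy=-13.032
  bounce: vy ← 0.89·13.032 = 11.598
Arc 7: start y=0.000, vy=11.598 → t=2.320, apex=6.726, x_land=111.751, impact vy=-11.598
  bounce: vy ← 0.89·11.598 = 10.322

1 4.383 27.232 20.950
2 4.154 21.570 40.806
3 3.697 17.086 58.478
4 3.290 13.534 74.207
5 2.928 10.720 88.205
6 2.606 8.491 100.663
7 2.320 6.726 111.751
final: 111.751 10.322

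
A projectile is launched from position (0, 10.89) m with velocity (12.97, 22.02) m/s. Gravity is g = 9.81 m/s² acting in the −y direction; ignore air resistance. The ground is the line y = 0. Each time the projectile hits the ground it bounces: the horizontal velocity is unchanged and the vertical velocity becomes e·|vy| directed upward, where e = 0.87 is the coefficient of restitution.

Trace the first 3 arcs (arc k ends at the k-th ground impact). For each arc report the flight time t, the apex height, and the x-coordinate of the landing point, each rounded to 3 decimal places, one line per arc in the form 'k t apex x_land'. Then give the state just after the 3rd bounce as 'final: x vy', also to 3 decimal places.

1 4.939 35.604 64.057
2 4.688 26.948 124.858
3 4.078 20.397 177.756
final: 177.756 17.404

Arc 1: start y=10.890, vy=22.020 → t=4.939, apex=35.604, x_land=64.057, impact vy=-26.430
  bounce: vy ← 0.87·26.430 = 22.994
Arc 2: start y=0.000, vy=22.994 → t=4.688, apex=26.948, x_land=124.858, impact vy=-22.994
  bounce: vy ← 0.87·22.994 = 20.005
Arc 3: start y=0.000, vy=20.005 → t=4.078, apex=20.397, x_land=177.756, impact vy=-20.005
  bounce: vy ← 0.87·20.005 = 17.404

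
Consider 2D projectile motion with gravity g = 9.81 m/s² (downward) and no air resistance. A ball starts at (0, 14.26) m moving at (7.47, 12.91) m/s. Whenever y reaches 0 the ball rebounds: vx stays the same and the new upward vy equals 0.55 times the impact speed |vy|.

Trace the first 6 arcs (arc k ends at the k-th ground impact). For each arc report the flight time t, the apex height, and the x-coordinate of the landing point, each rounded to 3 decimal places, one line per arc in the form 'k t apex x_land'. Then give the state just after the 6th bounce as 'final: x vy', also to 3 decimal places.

Arc 1: start y=14.260, vy=12.910 → t=3.470, apex=22.755, x_land=25.920, impact vy=-21.129
  bounce: vy ← 0.55·21.129 = 11.621
Arc 2: start y=0.000, vy=11.621 → t=2.369, apex=6.883, x_land=43.618, impact vy=-11.621
  bounce: vy ← 0.55·11.621 = 6.392
Arc 3: start y=0.000, vy=6.392 → t=1.303, apex=2.082, x_land=53.352, impact vy=-6.392
  bounce: vy ← 0.55·6.392 = 3.515
Arc 4: start y=0.000, vy=3.515 → t=0.717, apex=0.630, x_land=58.706, impact vy=-3.515
  bounce: vy ← 0.55·3.515 = 1.933
Arc 5: start y=0.000, vy=1.933 → t=0.394, apex=0.191, x_land=61.650, impact vy=-1.933
  bounce: vy ← 0.55·1.933 = 1.063
Arc 6: start y=0.000, vy=1.063 → t=0.217, apex=0.058, x_land=63.270, impact vy=-1.063
  bounce: vy ← 0.55·1.063 = 0.585

1 3.470 22.755 25.920
2 2.369 6.883 43.618
3 1.303 2.082 53.352
4 0.717 0.630 58.706
5 0.394 0.191 61.650
6 0.217 0.058 63.270
final: 63.270 0.585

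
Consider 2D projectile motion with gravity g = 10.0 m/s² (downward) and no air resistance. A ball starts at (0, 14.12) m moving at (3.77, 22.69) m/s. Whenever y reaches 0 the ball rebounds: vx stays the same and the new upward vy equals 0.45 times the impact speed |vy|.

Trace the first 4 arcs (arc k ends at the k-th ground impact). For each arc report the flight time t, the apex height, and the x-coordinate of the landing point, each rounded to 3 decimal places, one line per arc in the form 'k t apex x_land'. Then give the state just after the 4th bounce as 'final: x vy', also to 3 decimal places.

Arc 1: start y=14.120, vy=22.690 → t=5.093, apex=39.862, x_land=19.199, impact vy=-28.235
  bounce: vy ← 0.45·28.235 = 12.706
Arc 2: start y=0.000, vy=12.706 → t=2.541, apex=8.072, x_land=28.779, impact vy=-12.706
  bounce: vy ← 0.45·12.706 = 5.718
Arc 3: start y=0.000, vy=5.718 → t=1.144, apex=1.635, x_land=33.090, impact vy=-5.718
  bounce: vy ← 0.45·5.718 = 2.573
Arc 4: start y=0.000, vy=2.573 → t=0.515, apex=0.331, x_land=35.030, impact vy=-2.573
  bounce: vy ← 0.45·2.573 = 1.158

1 5.093 39.862 19.199
2 2.541 8.072 28.779
3 1.144 1.635 33.090
4 0.515 0.331 35.030
final: 35.030 1.158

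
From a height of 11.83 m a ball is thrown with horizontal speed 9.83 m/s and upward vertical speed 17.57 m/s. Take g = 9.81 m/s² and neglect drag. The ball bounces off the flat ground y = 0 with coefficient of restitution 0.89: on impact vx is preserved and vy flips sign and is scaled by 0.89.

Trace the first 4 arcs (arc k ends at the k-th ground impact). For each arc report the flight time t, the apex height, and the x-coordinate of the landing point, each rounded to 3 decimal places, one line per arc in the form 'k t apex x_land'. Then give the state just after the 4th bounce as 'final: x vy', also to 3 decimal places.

1 4.162 27.564 40.909
2 4.220 21.834 82.387
3 3.755 17.294 119.304
4 3.342 13.699 152.159
final: 152.159 14.591

Arc 1: start y=11.830, vy=17.570 → t=4.162, apex=27.564, x_land=40.909, impact vy=-23.255
  bounce: vy ← 0.89·23.255 = 20.697
Arc 2: start y=0.000, vy=20.697 → t=4.220, apex=21.834, x_land=82.387, impact vy=-20.697
  bounce: vy ← 0.89·20.697 = 18.421
Arc 3: start y=0.000, vy=18.421 → t=3.755, apex=17.294, x_land=119.304, impact vy=-18.421
  bounce: vy ← 0.89·18.421 = 16.394
Arc 4: start y=0.000, vy=16.394 → t=3.342, apex=13.699, x_land=152.159, impact vy=-16.394
  bounce: vy ← 0.89·16.394 = 14.591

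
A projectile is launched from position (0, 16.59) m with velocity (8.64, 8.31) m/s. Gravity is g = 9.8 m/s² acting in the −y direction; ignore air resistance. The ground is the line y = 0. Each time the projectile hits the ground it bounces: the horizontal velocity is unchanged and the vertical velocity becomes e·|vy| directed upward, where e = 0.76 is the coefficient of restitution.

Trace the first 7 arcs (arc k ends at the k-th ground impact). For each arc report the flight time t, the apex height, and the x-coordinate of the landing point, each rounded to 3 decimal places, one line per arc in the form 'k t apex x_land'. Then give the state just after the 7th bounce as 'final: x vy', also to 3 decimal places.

1 2.874 20.113 24.831
2 3.080 11.617 51.438
3 2.340 6.710 71.660
4 1.779 3.876 87.028
5 1.352 2.239 98.708
6 1.027 1.293 107.585
7 0.781 0.747 114.331
final: 114.331 2.908

Arc 1: start y=16.590, vy=8.310 → t=2.874, apex=20.113, x_land=24.831, impact vy=-19.855
  bounce: vy ← 0.76·19.855 = 15.090
Arc 2: start y=0.000, vy=15.090 → t=3.080, apex=11.617, x_land=51.438, impact vy=-15.090
  bounce: vy ← 0.76·15.090 = 11.468
Arc 3: start y=0.000, vy=11.468 → t=2.340, apex=6.710, x_land=71.660, impact vy=-11.468
  bounce: vy ← 0.76·11.468 = 8.716
Arc 4: start y=0.000, vy=8.716 → t=1.779, apex=3.876, x_land=87.028, impact vy=-8.716
  bounce: vy ← 0.76·8.716 = 6.624
Arc 5: start y=0.000, vy=6.624 → t=1.352, apex=2.239, x_land=98.708, impact vy=-6.624
  bounce: vy ← 0.76·6.624 = 5.034
Arc 6: start y=0.000, vy=5.034 → t=1.027, apex=1.293, x_land=107.585, impact vy=-5.034
  bounce: vy ← 0.76·5.034 = 3.826
Arc 7: start y=0.000, vy=3.826 → t=0.781, apex=0.747, x_land=114.331, impact vy=-3.826
  bounce: vy ← 0.76·3.826 = 2.908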